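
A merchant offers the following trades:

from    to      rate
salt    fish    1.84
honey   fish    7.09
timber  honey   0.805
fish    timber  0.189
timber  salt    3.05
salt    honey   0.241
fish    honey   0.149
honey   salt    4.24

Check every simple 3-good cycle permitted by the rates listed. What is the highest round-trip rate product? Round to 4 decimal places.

salt→fish→honey→salt: 1.84 × 0.149 × 4.24 = 1.16244
fish→timber→honey→fish: 0.189 × 0.805 × 7.09 = 1.07871
salt→fish→timber→salt: 1.84 × 0.189 × 3.05 = 1.06067
Maximum is salt→fish→honey→salt at 1.1624; arbitrage exists.

1.1624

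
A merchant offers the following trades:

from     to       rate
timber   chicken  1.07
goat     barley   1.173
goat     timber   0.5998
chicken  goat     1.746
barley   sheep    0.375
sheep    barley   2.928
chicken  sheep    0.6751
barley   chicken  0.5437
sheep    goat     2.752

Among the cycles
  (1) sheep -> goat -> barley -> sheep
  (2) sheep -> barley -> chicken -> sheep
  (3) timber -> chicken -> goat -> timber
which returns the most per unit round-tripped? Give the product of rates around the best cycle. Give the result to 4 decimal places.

(1) 2.752 × 1.173 × 0.375 = 1.21054
(2) 2.928 × 0.5437 × 0.6751 = 1.07473
(3) 1.07 × 1.746 × 0.5998 = 1.12056
Highest is cycle (1) at 1.2105 (>1, arbitrage).

1.2105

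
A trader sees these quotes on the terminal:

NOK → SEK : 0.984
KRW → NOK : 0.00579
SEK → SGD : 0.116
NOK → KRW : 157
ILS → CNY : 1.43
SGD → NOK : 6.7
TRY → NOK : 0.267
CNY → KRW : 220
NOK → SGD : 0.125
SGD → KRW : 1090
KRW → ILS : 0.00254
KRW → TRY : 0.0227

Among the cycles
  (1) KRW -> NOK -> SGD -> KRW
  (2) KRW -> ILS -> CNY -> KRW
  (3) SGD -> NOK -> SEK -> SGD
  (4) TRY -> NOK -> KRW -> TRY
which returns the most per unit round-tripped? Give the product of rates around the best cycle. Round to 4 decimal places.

0.9516

(1) 0.00579 × 0.125 × 1090 = 0.78889
(2) 0.00254 × 1.43 × 220 = 0.79908
(3) 6.7 × 0.984 × 0.116 = 0.76476
(4) 0.267 × 157 × 0.0227 = 0.95156
Highest is cycle (4) at 0.9516 (≤1, no arbitrage).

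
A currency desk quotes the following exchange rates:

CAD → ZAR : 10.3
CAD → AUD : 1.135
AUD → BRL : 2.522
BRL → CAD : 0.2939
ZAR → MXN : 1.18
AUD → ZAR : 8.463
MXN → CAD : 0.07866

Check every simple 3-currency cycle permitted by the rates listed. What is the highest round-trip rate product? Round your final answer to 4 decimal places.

ZAR→MXN→CAD→ZAR: 1.18 × 0.07866 × 10.3 = 0.95603
CAD→AUD→BRL→CAD: 1.135 × 2.522 × 0.2939 = 0.84128
Maximum is ZAR→MXN→CAD→ZAR at 0.9560; no arbitrage — every cycle loses value.

0.9560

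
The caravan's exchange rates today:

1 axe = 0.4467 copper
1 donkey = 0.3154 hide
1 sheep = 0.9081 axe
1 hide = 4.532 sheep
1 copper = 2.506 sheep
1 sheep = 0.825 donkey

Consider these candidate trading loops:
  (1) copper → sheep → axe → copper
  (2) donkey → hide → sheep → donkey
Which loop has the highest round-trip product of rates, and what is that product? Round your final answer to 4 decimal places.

(1) 2.506 × 0.9081 × 0.4467 = 1.01655
(2) 0.3154 × 4.532 × 0.825 = 1.17925
Highest is cycle (2) at 1.1792 (>1, arbitrage).

1.1792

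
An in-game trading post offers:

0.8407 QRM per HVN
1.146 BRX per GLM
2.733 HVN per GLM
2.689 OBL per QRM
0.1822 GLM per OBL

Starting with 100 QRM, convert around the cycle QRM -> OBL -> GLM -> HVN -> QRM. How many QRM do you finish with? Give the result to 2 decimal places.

100 QRM × 2.689 = 268.9 OBL
268.9 OBL × 0.1822 = 48.99358 GLM
48.99358 GLM × 2.733 = 133.89945414 HVN
133.89945414 HVN × 0.8407 = 112.569271095498 QRM

112.57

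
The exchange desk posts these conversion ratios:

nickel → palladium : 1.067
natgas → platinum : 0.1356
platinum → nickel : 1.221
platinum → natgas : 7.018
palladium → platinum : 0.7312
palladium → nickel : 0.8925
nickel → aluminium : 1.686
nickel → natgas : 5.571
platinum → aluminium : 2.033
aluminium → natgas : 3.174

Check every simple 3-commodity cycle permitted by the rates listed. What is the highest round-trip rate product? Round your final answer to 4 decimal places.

palladium→platinum→nickel→palladium: 0.7312 × 1.221 × 1.067 = 0.95261
natgas→platinum→nickel→natgas: 0.1356 × 1.221 × 5.571 = 0.92238
aluminium→natgas→platinum→aluminium: 3.174 × 0.1356 × 2.033 = 0.87499
Maximum is palladium→platinum→nickel→palladium at 0.9526; no arbitrage — every cycle loses value.

0.9526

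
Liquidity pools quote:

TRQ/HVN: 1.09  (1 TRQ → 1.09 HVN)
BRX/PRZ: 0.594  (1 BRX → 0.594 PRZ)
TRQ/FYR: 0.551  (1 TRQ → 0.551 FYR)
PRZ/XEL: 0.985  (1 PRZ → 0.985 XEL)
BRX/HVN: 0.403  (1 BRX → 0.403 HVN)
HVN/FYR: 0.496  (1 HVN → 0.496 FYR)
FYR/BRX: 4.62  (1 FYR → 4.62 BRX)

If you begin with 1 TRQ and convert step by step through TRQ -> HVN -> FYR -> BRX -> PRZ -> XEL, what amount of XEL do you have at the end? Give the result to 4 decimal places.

1.4614

1 TRQ × 1.09 = 1.09 HVN
1.09 HVN × 0.496 = 0.54064 FYR
0.54064 FYR × 4.62 = 2.4977568 BRX
2.4977568 BRX × 0.594 = 1.4836675392 PRZ
1.4836675392 PRZ × 0.985 = 1.461412526112 XEL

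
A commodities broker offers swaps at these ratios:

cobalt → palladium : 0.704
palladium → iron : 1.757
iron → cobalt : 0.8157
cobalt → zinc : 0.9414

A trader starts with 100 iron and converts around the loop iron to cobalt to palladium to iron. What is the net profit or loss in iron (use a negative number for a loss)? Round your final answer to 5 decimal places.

0.89622

100 iron × 0.8157 = 81.57 cobalt
81.57 cobalt × 0.704 = 57.42528 palladium
57.42528 palladium × 1.757 = 100.89621696 iron
Net change: 100.89621696 − 100 = 0.89621696 iron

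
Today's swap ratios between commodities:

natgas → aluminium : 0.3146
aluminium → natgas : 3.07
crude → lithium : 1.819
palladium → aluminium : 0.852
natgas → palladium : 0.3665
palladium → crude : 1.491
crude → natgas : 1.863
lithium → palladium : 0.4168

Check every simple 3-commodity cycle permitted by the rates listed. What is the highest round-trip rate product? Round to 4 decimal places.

crude→lithium→palladium→crude: 1.819 × 0.4168 × 1.491 = 1.13042
crude→natgas→palladium→crude: 1.863 × 0.3665 × 1.491 = 1.01804
natgas→palladium→aluminium→natgas: 0.3665 × 0.852 × 3.07 = 0.95863
Maximum is crude→lithium→palladium→crude at 1.1304; arbitrage exists.

1.1304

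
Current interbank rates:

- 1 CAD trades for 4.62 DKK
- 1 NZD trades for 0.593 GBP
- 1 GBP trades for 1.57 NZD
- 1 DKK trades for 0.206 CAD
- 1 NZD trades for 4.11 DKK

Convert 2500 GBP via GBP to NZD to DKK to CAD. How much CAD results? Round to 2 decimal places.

2500 GBP × 1.57 = 3925 NZD
3925 NZD × 4.11 = 16131.75 DKK
16131.75 DKK × 0.206 = 3323.1405 CAD

3323.14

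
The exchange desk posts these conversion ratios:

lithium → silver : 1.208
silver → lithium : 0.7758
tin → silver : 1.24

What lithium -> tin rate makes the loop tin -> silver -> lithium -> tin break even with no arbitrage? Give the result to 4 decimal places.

Known legs of the cycle: 1.24 × 0.7758 = 0.961992
For no arbitrage the full-cycle product must be 1, so the missing rate is 1 / 0.961992 ≈ 1.039510.

1.0395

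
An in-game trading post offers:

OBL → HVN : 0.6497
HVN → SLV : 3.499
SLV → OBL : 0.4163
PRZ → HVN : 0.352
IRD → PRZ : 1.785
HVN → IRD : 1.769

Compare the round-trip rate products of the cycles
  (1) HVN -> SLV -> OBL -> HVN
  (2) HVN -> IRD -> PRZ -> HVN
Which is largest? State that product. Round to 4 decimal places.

1.1115

(1) 3.499 × 0.4163 × 0.6497 = 0.94637
(2) 1.769 × 1.785 × 0.352 = 1.11150
Highest is cycle (2) at 1.1115 (>1, arbitrage).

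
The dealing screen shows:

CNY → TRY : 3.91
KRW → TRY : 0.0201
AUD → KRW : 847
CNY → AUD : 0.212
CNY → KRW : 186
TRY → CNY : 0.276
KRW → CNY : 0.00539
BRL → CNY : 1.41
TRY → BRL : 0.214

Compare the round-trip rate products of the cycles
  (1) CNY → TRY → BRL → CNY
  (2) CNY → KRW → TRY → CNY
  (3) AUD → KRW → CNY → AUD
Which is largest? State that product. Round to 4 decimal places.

(1) 3.91 × 0.214 × 1.41 = 1.17980
(2) 186 × 0.0201 × 0.276 = 1.03185
(3) 847 × 0.00539 × 0.212 = 0.96785
Highest is cycle (1) at 1.1798 (>1, arbitrage).

1.1798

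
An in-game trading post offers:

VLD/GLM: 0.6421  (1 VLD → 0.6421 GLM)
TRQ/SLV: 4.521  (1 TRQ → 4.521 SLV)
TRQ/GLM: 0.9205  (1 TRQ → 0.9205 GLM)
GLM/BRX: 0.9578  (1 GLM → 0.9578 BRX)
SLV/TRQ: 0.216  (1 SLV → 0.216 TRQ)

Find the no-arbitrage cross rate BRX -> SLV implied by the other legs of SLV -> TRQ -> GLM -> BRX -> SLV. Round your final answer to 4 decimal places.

5.2511

Known legs of the cycle: 0.216 × 0.9205 × 0.9578 = 0.1904374584
For no arbitrage the full-cycle product must be 1, so the missing rate is 1 / 0.1904374584 ≈ 5.251068.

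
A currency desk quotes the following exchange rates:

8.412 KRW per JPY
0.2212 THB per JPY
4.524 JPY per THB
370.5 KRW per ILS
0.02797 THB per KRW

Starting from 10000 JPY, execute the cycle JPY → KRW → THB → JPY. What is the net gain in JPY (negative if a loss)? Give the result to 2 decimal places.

644.23

10000 JPY × 8.412 = 84120 KRW
84120 KRW × 0.02797 = 2352.8364 THB
2352.8364 THB × 4.524 = 10644.2318736 JPY
Net change: 10644.2318736 − 10000 = 644.2318736 JPY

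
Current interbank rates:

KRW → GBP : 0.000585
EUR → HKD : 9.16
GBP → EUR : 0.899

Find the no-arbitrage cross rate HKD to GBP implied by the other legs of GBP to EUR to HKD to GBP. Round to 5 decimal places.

Known legs of the cycle: 0.899 × 9.16 = 8.23484
For no arbitrage the full-cycle product must be 1, so the missing rate is 1 / 8.23484 ≈ 0.1214353.

0.12144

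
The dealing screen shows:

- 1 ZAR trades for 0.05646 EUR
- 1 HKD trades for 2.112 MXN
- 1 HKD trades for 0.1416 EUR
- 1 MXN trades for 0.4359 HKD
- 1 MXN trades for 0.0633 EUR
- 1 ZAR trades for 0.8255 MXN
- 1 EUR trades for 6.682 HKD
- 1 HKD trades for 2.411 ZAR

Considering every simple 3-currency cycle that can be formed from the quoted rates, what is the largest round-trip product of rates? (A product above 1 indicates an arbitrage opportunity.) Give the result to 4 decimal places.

ZAR→EUR→HKD→ZAR: 0.05646 × 6.682 × 2.411 = 0.90959
MXN→EUR→HKD→MXN: 0.0633 × 6.682 × 2.112 = 0.89331
MXN→HKD→ZAR→MXN: 0.4359 × 2.411 × 0.8255 = 0.86756
Maximum is ZAR→EUR→HKD→ZAR at 0.9096; no arbitrage — every cycle loses value.

0.9096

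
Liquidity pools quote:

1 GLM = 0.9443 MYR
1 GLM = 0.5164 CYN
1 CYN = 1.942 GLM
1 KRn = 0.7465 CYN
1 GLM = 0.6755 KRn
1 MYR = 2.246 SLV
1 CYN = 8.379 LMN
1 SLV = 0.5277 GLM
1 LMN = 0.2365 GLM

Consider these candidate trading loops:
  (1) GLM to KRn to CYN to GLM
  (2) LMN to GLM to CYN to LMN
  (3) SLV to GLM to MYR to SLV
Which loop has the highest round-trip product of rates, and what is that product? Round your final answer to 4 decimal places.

(1) 0.6755 × 0.7465 × 1.942 = 0.97927
(2) 0.2365 × 0.5164 × 8.379 = 1.02332
(3) 0.5277 × 0.9443 × 2.246 = 1.11920
Highest is cycle (3) at 1.1192 (>1, arbitrage).

1.1192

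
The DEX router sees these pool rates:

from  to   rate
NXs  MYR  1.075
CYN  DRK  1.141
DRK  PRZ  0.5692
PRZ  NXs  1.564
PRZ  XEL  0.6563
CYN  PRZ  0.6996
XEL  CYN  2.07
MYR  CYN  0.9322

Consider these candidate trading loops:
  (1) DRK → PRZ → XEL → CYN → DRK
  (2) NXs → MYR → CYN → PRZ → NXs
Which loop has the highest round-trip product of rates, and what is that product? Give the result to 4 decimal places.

(1) 0.5692 × 0.6563 × 2.07 × 1.141 = 0.88231
(2) 1.075 × 0.9322 × 0.6996 × 1.564 = 1.09649
Highest is cycle (2) at 1.0965 (>1, arbitrage).

1.0965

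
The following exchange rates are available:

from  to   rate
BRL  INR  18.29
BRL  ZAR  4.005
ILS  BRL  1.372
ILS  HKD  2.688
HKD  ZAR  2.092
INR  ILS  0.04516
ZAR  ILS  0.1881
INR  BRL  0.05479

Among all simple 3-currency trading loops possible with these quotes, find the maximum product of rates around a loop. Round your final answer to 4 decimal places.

BRL→INR→ILS→BRL: 18.29 × 0.04516 × 1.372 = 1.13324
ZAR→ILS→HKD→ZAR: 0.1881 × 2.688 × 2.092 = 1.05774
ZAR→ILS→BRL→ZAR: 0.1881 × 1.372 × 4.005 = 1.03358
Maximum is BRL→INR→ILS→BRL at 1.1332; arbitrage exists.

1.1332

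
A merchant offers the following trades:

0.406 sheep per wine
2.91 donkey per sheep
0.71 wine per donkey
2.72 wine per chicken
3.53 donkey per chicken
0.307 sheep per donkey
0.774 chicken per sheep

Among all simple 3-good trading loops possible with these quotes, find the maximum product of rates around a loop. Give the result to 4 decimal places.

0.8547

sheep→chicken→wine→sheep: 0.774 × 2.72 × 0.406 = 0.85474
sheep→donkey→wine→sheep: 2.91 × 0.71 × 0.406 = 0.83884
sheep→chicken→donkey→sheep: 0.774 × 3.53 × 0.307 = 0.83879
Maximum is sheep→chicken→wine→sheep at 0.8547; no arbitrage — every cycle loses value.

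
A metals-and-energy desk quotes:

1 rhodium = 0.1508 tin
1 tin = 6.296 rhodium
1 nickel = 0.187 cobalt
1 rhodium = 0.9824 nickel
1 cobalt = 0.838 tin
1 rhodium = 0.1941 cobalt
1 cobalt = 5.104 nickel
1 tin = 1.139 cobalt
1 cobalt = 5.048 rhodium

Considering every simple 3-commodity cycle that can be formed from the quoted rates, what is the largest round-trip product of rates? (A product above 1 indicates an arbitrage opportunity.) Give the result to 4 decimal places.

tin→rhodium→cobalt→tin: 6.296 × 0.1941 × 0.838 = 1.02408
cobalt→rhodium→nickel→cobalt: 5.048 × 0.9824 × 0.187 = 0.92736
tin→cobalt→rhodium→tin: 1.139 × 5.048 × 0.1508 = 0.86705
Maximum is tin→rhodium→cobalt→tin at 1.0241; arbitrage exists.

1.0241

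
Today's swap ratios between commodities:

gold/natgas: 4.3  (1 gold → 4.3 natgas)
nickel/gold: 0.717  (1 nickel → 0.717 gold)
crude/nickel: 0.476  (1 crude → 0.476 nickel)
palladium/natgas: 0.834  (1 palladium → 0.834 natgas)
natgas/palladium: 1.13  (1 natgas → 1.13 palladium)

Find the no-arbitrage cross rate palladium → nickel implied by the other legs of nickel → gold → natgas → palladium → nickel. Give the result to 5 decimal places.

0.28703

Known legs of the cycle: 0.717 × 4.3 × 1.13 = 3.483903
For no arbitrage the full-cycle product must be 1, so the missing rate is 1 / 3.483903 ≈ 0.2870344.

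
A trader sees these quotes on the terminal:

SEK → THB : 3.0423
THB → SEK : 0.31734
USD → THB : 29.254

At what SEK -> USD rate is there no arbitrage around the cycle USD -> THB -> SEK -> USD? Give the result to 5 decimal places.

0.10772

Known legs of the cycle: 29.254 × 0.31734 = 9.28346436
For no arbitrage the full-cycle product must be 1, so the missing rate is 1 / 9.28346436 ≈ 0.1077184.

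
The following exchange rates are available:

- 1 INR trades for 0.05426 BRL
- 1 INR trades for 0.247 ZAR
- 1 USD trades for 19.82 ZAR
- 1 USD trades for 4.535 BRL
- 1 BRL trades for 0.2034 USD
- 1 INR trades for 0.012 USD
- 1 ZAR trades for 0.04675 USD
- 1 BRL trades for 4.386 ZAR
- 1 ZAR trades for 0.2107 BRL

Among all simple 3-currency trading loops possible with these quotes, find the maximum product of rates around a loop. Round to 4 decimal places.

ZAR→USD→BRL→ZAR: 0.04675 × 4.535 × 4.386 = 0.92988
ZAR→BRL→USD→ZAR: 0.2107 × 0.2034 × 19.82 = 0.84941
Maximum is ZAR→USD→BRL→ZAR at 0.9299; no arbitrage — every cycle loses value.

0.9299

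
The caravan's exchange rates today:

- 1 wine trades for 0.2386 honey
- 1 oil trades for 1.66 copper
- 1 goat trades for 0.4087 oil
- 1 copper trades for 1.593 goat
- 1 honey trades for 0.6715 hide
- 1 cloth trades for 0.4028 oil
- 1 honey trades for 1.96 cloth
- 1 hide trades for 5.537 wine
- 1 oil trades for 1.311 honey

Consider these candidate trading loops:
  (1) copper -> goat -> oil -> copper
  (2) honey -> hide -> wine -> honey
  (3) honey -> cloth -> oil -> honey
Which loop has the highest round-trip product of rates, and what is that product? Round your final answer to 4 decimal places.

1.0808

(1) 1.593 × 0.4087 × 1.66 = 1.08076
(2) 0.6715 × 5.537 × 0.2386 = 0.88714
(3) 1.96 × 0.4028 × 1.311 = 1.03502
Highest is cycle (1) at 1.0808 (>1, arbitrage).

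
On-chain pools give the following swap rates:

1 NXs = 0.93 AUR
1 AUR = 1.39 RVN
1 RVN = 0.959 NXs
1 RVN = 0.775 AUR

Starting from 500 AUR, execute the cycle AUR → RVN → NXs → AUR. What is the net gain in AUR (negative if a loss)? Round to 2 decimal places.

119.85

500 AUR × 1.39 = 695 RVN
695 RVN × 0.959 = 666.505 NXs
666.505 NXs × 0.93 = 619.84965 AUR
Net change: 619.84965 − 500 = 119.84965 AUR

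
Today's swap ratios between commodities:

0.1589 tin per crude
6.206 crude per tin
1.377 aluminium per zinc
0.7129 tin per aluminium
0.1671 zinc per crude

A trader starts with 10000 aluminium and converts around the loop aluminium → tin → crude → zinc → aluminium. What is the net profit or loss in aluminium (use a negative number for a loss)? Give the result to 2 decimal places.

10000 aluminium × 0.7129 = 7129 tin
7129 tin × 6.206 = 44242.574 crude
44242.574 crude × 0.1671 = 7392.9341154 zinc
7392.9341154 zinc × 1.377 = 10180.0702769058 aluminium
Net change: 10180.0702769058 − 10000 = 180.0702769058 aluminium

180.07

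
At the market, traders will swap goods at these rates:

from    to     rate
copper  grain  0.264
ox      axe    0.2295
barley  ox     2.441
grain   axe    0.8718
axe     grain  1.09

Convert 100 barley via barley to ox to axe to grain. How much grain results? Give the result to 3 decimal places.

61.063

100 barley × 2.441 = 244.1 ox
244.1 ox × 0.2295 = 56.02095 axe
56.02095 axe × 1.09 = 61.0628355 grain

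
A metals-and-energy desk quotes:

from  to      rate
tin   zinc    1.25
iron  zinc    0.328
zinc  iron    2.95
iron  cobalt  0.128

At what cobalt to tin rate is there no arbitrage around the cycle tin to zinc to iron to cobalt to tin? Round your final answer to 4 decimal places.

Known legs of the cycle: 1.25 × 2.95 × 0.128 = 0.472
For no arbitrage the full-cycle product must be 1, so the missing rate is 1 / 0.472 ≈ 2.118644.

2.1186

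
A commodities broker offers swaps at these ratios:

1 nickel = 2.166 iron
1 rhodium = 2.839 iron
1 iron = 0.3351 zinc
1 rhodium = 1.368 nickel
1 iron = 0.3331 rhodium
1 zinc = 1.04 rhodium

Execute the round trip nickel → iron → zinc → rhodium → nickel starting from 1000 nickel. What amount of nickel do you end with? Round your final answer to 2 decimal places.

1032.65

1000 nickel × 2.166 = 2166 iron
2166 iron × 0.3351 = 725.8266 zinc
725.8266 zinc × 1.04 = 754.859664 rhodium
754.859664 rhodium × 1.368 = 1032.648020352 nickel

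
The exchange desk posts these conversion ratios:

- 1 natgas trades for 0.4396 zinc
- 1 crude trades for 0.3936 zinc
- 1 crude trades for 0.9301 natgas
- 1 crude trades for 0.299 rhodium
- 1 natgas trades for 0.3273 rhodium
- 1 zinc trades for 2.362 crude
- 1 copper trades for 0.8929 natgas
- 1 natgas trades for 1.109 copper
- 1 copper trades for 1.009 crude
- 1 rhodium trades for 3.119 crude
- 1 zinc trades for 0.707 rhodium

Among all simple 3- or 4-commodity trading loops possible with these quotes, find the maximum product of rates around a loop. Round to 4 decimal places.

copper→crude→natgas→copper: 1.009 × 0.9301 × 1.109 = 1.04076
zinc→crude→natgas→zinc: 2.362 × 0.9301 × 0.4396 = 0.96576
crude→natgas→rhodium→crude: 0.9301 × 0.3273 × 3.119 = 0.94949
zinc→rhodium→crude→natgas→zinc: 0.707 × 3.119 × 0.9301 × 0.4396 = 0.90162
zinc→rhodium→crude→zinc: 0.707 × 3.119 × 0.3936 = 0.86794
Maximum is copper→crude→natgas→copper at 1.0408; arbitrage exists.

1.0408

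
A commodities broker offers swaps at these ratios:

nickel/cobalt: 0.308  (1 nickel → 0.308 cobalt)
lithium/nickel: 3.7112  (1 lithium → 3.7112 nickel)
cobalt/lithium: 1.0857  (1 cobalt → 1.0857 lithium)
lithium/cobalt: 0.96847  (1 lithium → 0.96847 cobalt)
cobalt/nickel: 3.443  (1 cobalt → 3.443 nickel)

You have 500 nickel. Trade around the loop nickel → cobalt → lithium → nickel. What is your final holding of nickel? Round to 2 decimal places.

620.50

500 nickel × 0.308 = 154 cobalt
154 cobalt × 1.0857 = 167.1978 lithium
167.1978 lithium × 3.7112 = 620.50447536 nickel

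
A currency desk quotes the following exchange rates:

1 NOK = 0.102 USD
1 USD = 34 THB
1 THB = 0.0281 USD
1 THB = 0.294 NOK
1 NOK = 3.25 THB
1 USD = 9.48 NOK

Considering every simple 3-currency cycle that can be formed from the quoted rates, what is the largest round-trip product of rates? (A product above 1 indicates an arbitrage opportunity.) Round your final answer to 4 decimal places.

1.0196

USD→THB→NOK→USD: 34 × 0.294 × 0.102 = 1.01959
USD→NOK→THB→USD: 9.48 × 3.25 × 0.0281 = 0.86576
Maximum is USD→THB→NOK→USD at 1.0196; arbitrage exists.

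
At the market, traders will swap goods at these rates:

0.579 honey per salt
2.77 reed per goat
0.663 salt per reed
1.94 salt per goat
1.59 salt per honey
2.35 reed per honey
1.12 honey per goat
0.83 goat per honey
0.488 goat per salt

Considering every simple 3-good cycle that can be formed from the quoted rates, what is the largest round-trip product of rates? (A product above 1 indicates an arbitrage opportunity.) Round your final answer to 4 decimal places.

goat→salt→honey→goat: 1.94 × 0.579 × 0.83 = 0.93231
reed→salt→honey→reed: 0.663 × 0.579 × 2.35 = 0.90211
reed→salt→goat→reed: 0.663 × 0.488 × 2.77 = 0.89622
goat→honey→salt→goat: 1.12 × 1.59 × 0.488 = 0.86903
Maximum is goat→salt→honey→goat at 0.9323; no arbitrage — every cycle loses value.

0.9323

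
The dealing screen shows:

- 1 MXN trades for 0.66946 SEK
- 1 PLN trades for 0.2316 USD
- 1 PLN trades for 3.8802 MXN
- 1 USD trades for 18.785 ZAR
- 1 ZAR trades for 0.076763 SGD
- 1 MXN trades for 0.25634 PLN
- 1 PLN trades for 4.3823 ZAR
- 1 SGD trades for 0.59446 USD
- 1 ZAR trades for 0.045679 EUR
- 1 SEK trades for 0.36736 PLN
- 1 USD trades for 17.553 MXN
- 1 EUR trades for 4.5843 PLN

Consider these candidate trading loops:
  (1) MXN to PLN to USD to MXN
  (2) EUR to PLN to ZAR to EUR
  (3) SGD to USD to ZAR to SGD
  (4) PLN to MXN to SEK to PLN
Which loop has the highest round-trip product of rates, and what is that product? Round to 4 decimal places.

(1) 0.25634 × 0.2316 × 17.553 = 1.04209
(2) 4.5843 × 4.3823 × 0.045679 = 0.91768
(3) 0.59446 × 18.785 × 0.076763 = 0.85721
(4) 3.8802 × 0.66946 × 0.36736 = 0.95427
Highest is cycle (1) at 1.0421 (>1, arbitrage).

1.0421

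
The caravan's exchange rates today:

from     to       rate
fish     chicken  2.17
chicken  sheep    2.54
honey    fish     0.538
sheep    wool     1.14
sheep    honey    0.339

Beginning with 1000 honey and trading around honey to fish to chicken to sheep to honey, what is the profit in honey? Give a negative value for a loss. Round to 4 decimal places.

1000 honey × 0.538 = 538 fish
538 fish × 2.17 = 1167.46 chicken
1167.46 chicken × 2.54 = 2965.3484 sheep
2965.3484 sheep × 0.339 = 1005.2531076 honey
Net change: 1005.2531076 − 1000 = 5.2531076 honey

5.2531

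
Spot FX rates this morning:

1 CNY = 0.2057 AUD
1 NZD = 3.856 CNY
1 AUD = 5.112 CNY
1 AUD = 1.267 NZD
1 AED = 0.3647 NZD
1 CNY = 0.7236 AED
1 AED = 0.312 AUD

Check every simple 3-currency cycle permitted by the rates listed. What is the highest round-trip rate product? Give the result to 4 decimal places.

CNY→AED→AUD→CNY: 0.7236 × 0.312 × 5.112 = 1.15410
CNY→AED→NZD→CNY: 0.7236 × 0.3647 × 3.856 = 1.01759
CNY→AUD→NZD→CNY: 0.2057 × 1.267 × 3.856 = 1.00496
Maximum is CNY→AED→AUD→CNY at 1.1541; arbitrage exists.

1.1541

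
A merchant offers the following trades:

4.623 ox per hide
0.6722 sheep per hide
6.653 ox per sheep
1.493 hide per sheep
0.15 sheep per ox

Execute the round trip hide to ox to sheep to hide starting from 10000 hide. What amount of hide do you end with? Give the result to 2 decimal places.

10000 hide × 4.623 = 46230 ox
46230 ox × 0.15 = 6934.5 sheep
6934.5 sheep × 1.493 = 10353.2085 hide

10353.21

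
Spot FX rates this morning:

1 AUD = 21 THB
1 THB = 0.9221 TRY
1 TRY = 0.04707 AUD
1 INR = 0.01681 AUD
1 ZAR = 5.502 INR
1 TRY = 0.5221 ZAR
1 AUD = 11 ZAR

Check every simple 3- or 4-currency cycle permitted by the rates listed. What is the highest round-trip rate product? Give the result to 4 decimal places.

INR→AUD→ZAR→INR: 0.01681 × 11 × 5.502 = 1.01737
TRY→AUD→THB→TRY: 0.04707 × 21 × 0.9221 = 0.91147
Maximum is INR→AUD→ZAR→INR at 1.0174; arbitrage exists.

1.0174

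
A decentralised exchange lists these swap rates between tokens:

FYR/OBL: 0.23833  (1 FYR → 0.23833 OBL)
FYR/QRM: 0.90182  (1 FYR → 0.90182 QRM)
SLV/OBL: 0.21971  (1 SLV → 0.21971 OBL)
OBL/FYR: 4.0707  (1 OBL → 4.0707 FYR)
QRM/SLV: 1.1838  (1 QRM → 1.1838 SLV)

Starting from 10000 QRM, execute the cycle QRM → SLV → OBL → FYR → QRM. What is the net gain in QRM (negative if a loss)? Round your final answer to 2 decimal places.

-451.90

10000 QRM × 1.1838 = 11838 SLV
11838 SLV × 0.21971 = 2600.92698 OBL
2600.92698 OBL × 4.0707 = 10587.593457486 FYR
10587.593457486 FYR × 0.90182 = 9548.10353183002452 QRM
Net change: 9548.10353183002452 − 10000 = -451.89646816997548 QRM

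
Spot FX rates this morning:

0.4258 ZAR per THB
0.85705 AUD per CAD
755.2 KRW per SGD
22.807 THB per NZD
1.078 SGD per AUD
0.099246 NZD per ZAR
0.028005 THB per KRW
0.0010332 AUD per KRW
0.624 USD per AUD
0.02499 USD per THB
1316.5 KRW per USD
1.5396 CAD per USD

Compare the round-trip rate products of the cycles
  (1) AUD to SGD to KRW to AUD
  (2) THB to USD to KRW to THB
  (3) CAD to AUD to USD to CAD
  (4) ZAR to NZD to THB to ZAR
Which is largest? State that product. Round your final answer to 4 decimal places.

0.9638

(1) 1.078 × 755.2 × 0.0010332 = 0.84113
(2) 0.02499 × 1316.5 × 0.028005 = 0.92135
(3) 0.85705 × 0.624 × 1.5396 = 0.82338
(4) 0.099246 × 22.807 × 0.4258 = 0.96380
Highest is cycle (4) at 0.9638 (≤1, no arbitrage).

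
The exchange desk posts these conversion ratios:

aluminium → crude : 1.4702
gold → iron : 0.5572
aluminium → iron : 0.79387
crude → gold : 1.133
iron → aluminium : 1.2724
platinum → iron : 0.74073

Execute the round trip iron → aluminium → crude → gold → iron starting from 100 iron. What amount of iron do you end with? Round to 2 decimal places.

100 iron × 1.2724 = 127.24 aluminium
127.24 aluminium × 1.4702 = 187.068248 crude
187.068248 crude × 1.133 = 211.948324984 gold
211.948324984 gold × 0.5572 = 118.0976066810848 iron

118.10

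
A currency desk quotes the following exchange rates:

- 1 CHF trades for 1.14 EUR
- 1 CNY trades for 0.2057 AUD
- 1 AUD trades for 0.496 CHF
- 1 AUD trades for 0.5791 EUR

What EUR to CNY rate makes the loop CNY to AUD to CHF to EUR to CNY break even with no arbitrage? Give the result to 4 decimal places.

8.5976

Known legs of the cycle: 0.2057 × 0.496 × 1.14 = 0.116311008
For no arbitrage the full-cycle product must be 1, so the missing rate is 1 / 0.116311008 ≈ 8.597638.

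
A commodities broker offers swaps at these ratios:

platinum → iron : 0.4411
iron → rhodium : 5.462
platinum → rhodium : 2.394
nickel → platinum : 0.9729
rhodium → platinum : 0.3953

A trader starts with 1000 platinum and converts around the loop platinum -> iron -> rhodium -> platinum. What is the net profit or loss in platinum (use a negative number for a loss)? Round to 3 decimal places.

1000 platinum × 0.4411 = 441.1 iron
441.1 iron × 5.462 = 2409.2882 rhodium
2409.2882 rhodium × 0.3953 = 952.39162546 platinum
Net change: 952.39162546 − 1000 = -47.60837454 platinum

-47.608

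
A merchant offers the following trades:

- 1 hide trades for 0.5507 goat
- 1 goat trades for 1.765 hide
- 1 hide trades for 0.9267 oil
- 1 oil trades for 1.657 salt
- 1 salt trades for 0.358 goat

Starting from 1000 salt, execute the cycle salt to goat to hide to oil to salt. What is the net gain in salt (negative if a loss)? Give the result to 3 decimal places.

1000 salt × 0.358 = 358 goat
358 goat × 1.765 = 631.87 hide
631.87 hide × 0.9267 = 585.553929 oil
585.553929 oil × 1.657 = 970.262860353 salt
Net change: 970.262860353 − 1000 = -29.737139647 salt

-29.737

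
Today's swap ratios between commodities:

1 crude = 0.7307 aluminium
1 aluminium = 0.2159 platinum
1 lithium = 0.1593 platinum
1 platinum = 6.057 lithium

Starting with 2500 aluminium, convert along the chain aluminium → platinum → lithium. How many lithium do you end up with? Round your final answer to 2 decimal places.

3269.27

2500 aluminium × 0.2159 = 539.75 platinum
539.75 platinum × 6.057 = 3269.26575 lithium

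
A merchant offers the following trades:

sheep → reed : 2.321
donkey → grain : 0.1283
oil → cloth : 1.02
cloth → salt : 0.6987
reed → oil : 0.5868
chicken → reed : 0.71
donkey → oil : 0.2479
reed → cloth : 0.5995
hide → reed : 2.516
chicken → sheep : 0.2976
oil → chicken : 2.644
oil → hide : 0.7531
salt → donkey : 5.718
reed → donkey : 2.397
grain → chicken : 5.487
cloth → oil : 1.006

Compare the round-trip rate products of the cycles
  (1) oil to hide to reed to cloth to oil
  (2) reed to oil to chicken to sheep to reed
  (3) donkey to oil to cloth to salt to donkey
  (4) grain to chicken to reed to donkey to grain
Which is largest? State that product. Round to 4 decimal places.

(1) 0.7531 × 2.516 × 0.5995 × 1.006 = 1.14275
(2) 0.5868 × 2.644 × 0.2976 × 2.321 = 1.07167
(3) 0.2479 × 1.02 × 0.6987 × 5.718 = 1.01021
(4) 5.487 × 0.71 × 2.397 × 0.1283 = 1.19809
Highest is cycle (4) at 1.1981 (>1, arbitrage).

1.1981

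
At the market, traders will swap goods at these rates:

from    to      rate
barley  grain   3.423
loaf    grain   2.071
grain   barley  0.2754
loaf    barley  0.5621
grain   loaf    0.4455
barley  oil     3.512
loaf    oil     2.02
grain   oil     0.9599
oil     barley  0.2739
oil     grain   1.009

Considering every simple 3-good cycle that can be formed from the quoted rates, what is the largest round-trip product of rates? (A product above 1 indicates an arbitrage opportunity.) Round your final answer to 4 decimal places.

0.9759

barley→oil→grain→barley: 3.512 × 1.009 × 0.2754 = 0.97591
loaf→oil→grain→loaf: 2.02 × 1.009 × 0.4455 = 0.90801
barley→grain→oil→barley: 3.423 × 0.9599 × 0.2739 = 0.89996
loaf→barley→grain→loaf: 0.5621 × 3.423 × 0.4455 = 0.85717
Maximum is barley→oil→grain→barley at 0.9759; no arbitrage — every cycle loses value.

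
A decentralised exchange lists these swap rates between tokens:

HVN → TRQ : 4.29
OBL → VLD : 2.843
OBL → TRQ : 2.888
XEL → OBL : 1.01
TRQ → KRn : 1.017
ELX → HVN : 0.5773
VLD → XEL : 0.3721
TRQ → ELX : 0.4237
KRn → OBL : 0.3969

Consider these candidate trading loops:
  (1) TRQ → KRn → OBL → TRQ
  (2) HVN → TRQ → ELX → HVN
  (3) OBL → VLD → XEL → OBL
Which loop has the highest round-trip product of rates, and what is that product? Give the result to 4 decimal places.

1.1657

(1) 1.017 × 0.3969 × 2.888 = 1.16573
(2) 4.29 × 0.4237 × 0.5773 = 1.04934
(3) 2.843 × 0.3721 × 1.01 = 1.06846
Highest is cycle (1) at 1.1657 (>1, arbitrage).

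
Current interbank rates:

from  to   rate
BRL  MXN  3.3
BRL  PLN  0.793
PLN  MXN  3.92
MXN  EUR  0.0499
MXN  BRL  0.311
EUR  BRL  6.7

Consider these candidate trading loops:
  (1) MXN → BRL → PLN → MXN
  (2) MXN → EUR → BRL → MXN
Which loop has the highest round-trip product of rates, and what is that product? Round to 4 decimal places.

(1) 0.311 × 0.793 × 3.92 = 0.96676
(2) 0.0499 × 6.7 × 3.3 = 1.10329
Highest is cycle (2) at 1.1033 (>1, arbitrage).

1.1033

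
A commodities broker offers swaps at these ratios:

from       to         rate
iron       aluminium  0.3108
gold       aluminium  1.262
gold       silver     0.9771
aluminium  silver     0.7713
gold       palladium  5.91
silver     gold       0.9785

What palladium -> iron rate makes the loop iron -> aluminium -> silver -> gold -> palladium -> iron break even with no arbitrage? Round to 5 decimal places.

Known legs of the cycle: 0.3108 × 0.7713 × 0.9785 × 5.91 = 1.3862854095174
For no arbitrage the full-cycle product must be 1, so the missing rate is 1 / 1.3862854095174 ≈ 0.7213522.

0.72135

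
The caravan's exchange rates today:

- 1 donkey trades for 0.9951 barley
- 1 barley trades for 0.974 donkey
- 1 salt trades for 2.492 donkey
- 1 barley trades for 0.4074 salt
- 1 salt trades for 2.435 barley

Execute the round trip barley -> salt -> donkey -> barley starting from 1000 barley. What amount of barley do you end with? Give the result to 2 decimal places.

1000 barley × 0.4074 = 407.4 salt
407.4 salt × 2.492 = 1015.2408 donkey
1015.2408 donkey × 0.9951 = 1010.26612008 barley

1010.27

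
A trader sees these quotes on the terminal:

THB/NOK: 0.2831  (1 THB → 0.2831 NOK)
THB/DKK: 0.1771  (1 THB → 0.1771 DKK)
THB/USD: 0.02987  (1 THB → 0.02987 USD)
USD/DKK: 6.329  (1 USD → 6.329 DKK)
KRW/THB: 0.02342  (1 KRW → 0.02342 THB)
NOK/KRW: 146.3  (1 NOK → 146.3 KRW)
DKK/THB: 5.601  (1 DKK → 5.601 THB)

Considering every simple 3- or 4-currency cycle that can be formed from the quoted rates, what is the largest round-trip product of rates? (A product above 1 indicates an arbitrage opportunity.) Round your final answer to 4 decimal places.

USD→DKK→THB→USD: 6.329 × 5.601 × 0.02987 = 1.05885
NOK→KRW→THB→NOK: 146.3 × 0.02342 × 0.2831 = 0.97000
Maximum is USD→DKK→THB→USD at 1.0589; arbitrage exists.

1.0589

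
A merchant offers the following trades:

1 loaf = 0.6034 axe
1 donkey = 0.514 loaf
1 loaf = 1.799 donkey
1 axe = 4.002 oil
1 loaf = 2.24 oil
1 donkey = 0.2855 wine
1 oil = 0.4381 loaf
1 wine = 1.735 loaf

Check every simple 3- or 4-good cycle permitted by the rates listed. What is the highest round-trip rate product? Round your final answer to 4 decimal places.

axe→oil→loaf→axe: 4.002 × 0.4381 × 0.6034 = 1.05793
donkey→wine→loaf→donkey: 0.2855 × 1.735 × 1.799 = 0.89112
Maximum is axe→oil→loaf→axe at 1.0579; arbitrage exists.

1.0579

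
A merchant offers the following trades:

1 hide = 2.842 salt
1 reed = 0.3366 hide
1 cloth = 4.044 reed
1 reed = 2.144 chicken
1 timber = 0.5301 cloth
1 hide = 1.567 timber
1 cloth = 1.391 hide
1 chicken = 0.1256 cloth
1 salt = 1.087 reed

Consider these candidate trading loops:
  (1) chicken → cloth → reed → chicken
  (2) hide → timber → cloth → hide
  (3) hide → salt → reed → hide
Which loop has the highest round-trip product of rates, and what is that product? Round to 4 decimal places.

(1) 0.1256 × 4.044 × 2.144 = 1.08899
(2) 1.567 × 0.5301 × 1.391 = 1.15546
(3) 2.842 × 1.087 × 0.3366 = 1.03984
Highest is cycle (2) at 1.1555 (>1, arbitrage).

1.1555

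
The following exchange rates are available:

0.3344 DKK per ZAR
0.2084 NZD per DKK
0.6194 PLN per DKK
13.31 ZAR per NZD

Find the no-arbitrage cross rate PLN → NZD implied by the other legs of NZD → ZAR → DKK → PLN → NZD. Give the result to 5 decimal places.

Known legs of the cycle: 13.31 × 0.3344 × 0.6194 = 2.7568651616
For no arbitrage the full-cycle product must be 1, so the missing rate is 1 / 2.7568651616 ≈ 0.3627308.

0.36273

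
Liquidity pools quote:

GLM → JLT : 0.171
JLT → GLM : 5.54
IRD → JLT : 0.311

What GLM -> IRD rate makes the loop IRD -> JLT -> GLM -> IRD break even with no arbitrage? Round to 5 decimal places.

0.58040

Known legs of the cycle: 0.311 × 5.54 = 1.72294
For no arbitrage the full-cycle product must be 1, so the missing rate is 1 / 1.72294 ≈ 0.5804033.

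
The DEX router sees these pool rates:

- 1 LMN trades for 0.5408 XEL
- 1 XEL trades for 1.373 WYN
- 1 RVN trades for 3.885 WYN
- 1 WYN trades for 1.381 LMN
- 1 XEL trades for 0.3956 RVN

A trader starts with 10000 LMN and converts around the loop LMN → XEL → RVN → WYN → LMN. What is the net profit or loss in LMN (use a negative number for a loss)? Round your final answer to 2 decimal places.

10000 LMN × 0.5408 = 5408 XEL
5408 XEL × 0.3956 = 2139.4048 RVN
2139.4048 RVN × 3.885 = 8311.587648 WYN
8311.587648 WYN × 1.381 = 11478.302541888 LMN
Net change: 11478.302541888 − 10000 = 1478.302541888 LMN

1478.30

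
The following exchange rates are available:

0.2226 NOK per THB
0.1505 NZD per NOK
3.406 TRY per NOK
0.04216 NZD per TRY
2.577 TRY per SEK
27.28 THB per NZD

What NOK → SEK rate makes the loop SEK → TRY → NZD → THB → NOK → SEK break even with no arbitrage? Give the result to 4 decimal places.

1.5157

Known legs of the cycle: 2.577 × 0.04216 × 27.28 × 0.2226 = 0.65975782029696
For no arbitrage the full-cycle product must be 1, so the missing rate is 1 / 0.65975782029696 ≈ 1.515708.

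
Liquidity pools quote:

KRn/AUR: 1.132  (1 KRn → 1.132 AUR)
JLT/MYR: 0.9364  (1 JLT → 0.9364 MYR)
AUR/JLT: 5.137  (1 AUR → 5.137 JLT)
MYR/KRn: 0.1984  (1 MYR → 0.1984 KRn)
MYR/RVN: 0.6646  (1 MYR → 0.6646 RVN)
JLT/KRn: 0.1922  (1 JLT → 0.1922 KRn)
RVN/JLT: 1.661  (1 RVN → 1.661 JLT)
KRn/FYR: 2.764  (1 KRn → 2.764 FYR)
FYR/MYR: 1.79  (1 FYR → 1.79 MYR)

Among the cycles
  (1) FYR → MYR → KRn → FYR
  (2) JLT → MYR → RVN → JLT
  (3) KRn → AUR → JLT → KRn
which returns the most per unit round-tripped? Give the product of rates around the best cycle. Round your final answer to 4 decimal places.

1.1177

(1) 1.79 × 0.1984 × 2.764 = 0.98160
(2) 0.9364 × 0.6646 × 1.661 = 1.03369
(3) 1.132 × 5.137 × 0.1922 = 1.11766
Highest is cycle (3) at 1.1177 (>1, arbitrage).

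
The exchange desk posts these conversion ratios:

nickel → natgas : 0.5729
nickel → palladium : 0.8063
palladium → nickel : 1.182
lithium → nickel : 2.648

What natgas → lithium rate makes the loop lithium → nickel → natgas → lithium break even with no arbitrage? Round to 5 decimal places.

Known legs of the cycle: 2.648 × 0.5729 = 1.5170392
For no arbitrage the full-cycle product must be 1, so the missing rate is 1 / 1.5170392 ≈ 0.6591787.

0.65918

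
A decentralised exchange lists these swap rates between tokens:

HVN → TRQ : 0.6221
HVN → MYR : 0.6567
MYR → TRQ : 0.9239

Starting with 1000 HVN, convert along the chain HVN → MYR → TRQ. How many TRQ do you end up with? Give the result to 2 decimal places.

1000 HVN × 0.6567 = 656.7 MYR
656.7 MYR × 0.9239 = 606.72513 TRQ

606.73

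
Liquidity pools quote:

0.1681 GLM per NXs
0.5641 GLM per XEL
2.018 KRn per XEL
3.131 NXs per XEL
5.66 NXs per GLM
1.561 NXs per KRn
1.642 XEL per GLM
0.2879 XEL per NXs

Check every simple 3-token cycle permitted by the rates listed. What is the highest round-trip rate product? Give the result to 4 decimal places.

GLM→NXs→XEL→GLM: 5.66 × 0.2879 × 0.5641 = 0.91921
KRn→NXs→XEL→KRn: 1.561 × 0.2879 × 2.018 = 0.90691
GLM→XEL→NXs→GLM: 1.642 × 3.131 × 0.1681 = 0.86422
Maximum is GLM→NXs→XEL→GLM at 0.9192; no arbitrage — every cycle loses value.

0.9192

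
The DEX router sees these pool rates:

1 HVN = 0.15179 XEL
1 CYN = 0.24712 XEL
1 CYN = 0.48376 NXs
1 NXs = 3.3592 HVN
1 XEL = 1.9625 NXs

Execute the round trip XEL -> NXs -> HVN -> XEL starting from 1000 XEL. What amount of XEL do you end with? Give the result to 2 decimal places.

1000 XEL × 1.9625 = 1962.5 NXs
1962.5 NXs × 3.3592 = 6592.43 HVN
6592.43 HVN × 0.15179 = 1000.6649497 XEL

1000.66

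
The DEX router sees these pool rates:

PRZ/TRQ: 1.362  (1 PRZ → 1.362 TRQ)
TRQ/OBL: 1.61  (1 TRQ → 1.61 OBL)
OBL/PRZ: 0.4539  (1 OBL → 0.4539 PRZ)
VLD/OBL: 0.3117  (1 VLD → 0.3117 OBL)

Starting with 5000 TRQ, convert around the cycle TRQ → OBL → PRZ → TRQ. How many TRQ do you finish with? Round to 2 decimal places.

5000 TRQ × 1.61 = 8050 OBL
8050 OBL × 0.4539 = 3653.895 PRZ
3653.895 PRZ × 1.362 = 4976.60499 TRQ

4976.60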